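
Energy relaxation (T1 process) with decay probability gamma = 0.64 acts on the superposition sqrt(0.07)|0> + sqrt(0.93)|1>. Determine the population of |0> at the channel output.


For amplitude damping with parameter gamma on state sqrt(a)|0> + sqrt(b)|1>:
alpha^2 = 0.07, beta^2 = 0.93
P(|0>) = alpha^2 + gamma * beta^2
= 0.07 + 0.64 * 0.93
= 0.07 + 0.5952
= 0.6652

0.6652


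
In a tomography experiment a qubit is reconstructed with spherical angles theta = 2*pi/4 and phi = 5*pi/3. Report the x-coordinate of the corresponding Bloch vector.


theta = 1.5708, phi = 5.2360
r_x = sin(theta)*cos(phi) = 1.0000 * 0.5000
r_x = 0.5000

0.5000


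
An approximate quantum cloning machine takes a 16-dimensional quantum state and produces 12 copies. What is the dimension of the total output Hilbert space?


Output space = H^(tensor 12) where dim(H) = 16
dim = 16^12
= 256 (after 2 factors)
= 4096 (after 3 factors)
= 65536 (after 4 factors)
= 1048576 (after 5 factors)
= 16777216 (after 6 factors)
= 268435456 (after 7 factors)
= 4294967296 (after 8 factors)
= 68719476736 (after 9 factors)
= 1099511627776 (after 10 factors)
= 17592186044416 (after 11 factors)
= 281474976710656 (after 12 factors)
= 281474976710656

281474976710656


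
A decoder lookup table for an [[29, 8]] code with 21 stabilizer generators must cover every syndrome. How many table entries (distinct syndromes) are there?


Each stabilizer generator gives a binary (+1 or -1) measurement outcome.
With 21 independent generators:
Total syndromes = 2^21
= 2097152

2097152


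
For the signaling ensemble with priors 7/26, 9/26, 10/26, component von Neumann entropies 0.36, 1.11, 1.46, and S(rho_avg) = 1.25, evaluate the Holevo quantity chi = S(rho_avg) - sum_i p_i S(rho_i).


chi = S(rho) - sum_i p_i * S(rho_i)
Weighted entropy = 7/26 * 0.36 + 9/26 * 1.11 + 10/26 * 1.46
= 1.0427
chi = 1.25 - 1.0427
= 0.2073

0.2073


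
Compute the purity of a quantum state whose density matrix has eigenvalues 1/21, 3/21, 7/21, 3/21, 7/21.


tr(rho^2) = sum of eigenvalues squared
= (1/21)^2 + (3/21)^2 + (7/21)^2 + (3/21)^2 + (7/21)^2
= (1 + 9 + 49 + 9 + 49) / 441
= 117/441
= 0.2653

0.2653


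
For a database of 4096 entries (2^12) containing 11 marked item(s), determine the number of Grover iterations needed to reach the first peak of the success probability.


After j Grover iterations the success probability is P(j) = sin^2((2j+1)*theta), where sin(theta) = sqrt(k/N).
N = 2^12 = 4096, k = 11
sin(theta) = sqrt(k/N) = 0.05182226235
theta = arcsin(sqrt(k/N)) = 0.05184548561 rad
P(j) reaches its first maximum when (2j+1)*theta is as close as possible to pi/2, i.e. j = round(pi/(4*theta) - 1/2).
pi/(4*theta) - 1/2 = 14.6488
(For comparison, the common estimate pi/4 * sqrt(N/k) = 15.1556; the exact maximiser is used here.)
Optimal iterations = 15

15


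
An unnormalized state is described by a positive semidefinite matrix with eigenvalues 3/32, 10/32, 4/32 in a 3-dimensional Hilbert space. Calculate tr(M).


tr(M) = sum of eigenvalues
= 3/32 + 10/32 + 4/32
= 17/32
= 0.5312

0.5312


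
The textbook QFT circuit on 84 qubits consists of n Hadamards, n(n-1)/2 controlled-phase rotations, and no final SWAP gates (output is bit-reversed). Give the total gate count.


Hadamard gates: 84
Controlled rotations: n*(n-1)/2 = 84*83/2 = 3486
SWAP gates: 0 (omitted)
Total = 84 + 3486
= 3570

3570


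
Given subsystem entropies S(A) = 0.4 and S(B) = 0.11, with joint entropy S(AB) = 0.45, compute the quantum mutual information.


I(A:B) = S(A) + S(B) - S(AB)
= 0.4 + 0.11 - 0.45
= 0.0600

0.0600


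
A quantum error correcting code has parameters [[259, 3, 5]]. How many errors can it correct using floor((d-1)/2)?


Code parameters: [[259, 3, 5]], distance d = 5.
Number of correctable errors = floor((d-1)/2)
= floor((5 - 1)/2)
= floor(4/2)
= 2

2


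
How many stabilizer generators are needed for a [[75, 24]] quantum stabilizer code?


For an [[n,k]] stabilizer code:
Number of stabilizer generators = n - k
= 75 - 24
= 51

51


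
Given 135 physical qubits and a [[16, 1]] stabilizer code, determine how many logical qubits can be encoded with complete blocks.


Each code block uses 16 physical qubits for 1 logical qubit(s).
Number of complete blocks = floor(135 / 16) = 8
Logical qubits = 8 * 1
= 8

8


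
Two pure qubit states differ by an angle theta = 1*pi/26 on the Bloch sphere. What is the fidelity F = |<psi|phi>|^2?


For states separated by angle theta on Bloch sphere:
F = cos^2(theta/2)
theta = 1*pi/26 = 0.1208
theta/2 = 0.0604
cos(theta/2) = 0.9982
F = 0.9964

0.9964


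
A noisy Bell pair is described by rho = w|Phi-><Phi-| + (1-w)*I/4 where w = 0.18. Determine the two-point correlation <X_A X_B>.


|Phi-> = (|00> - |11>)/sqrt(2)
For the pure Bell state, <X_A X_B> = -1 (Bell-state Pauli correlator).
The maximally-mixed part I/4 has tr(I/4 * P tensor P) = 0 for any traceless Pauli P.
So <X_A X_B>_rho = w * (-1) + (1 - w) * 0
= 0.18 * (-1)
= -0.1800

-0.1800


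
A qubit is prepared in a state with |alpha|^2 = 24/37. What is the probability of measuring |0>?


|alpha|^2 = 24/37 = 0.6486
|beta|^2 = 1 - 24/37 = 13/37 = 0.3514
P(|0>) = |alpha|^2 = 0.6486

0.6486


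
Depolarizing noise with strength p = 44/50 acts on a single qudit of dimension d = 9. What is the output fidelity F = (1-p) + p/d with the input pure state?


F = (1-p) + p/d
= (1 - 0.8800) + 0.8800/9
= 0.1200 + 0.0978
= 0.2178

0.2178


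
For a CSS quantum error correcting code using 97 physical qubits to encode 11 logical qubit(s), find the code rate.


Code rate R = k/n
= 11/97
= 0.1134

0.1134


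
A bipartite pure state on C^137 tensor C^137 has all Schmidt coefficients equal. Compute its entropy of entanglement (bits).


For a maximally entangled state in d x d:
S = log2(d) = log2(137)
= 7.0980

7.0980


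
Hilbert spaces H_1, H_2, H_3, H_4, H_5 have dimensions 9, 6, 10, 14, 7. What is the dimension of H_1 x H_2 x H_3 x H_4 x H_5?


dim(H_1 x H_2 x H_3 x H_4 x H_5) = 9 * 6 * 10 * 14 * 7
= 54 * 10 * 14 * 7
= 540 * 14 * 7
= 7560 * 7
= 52920

52920


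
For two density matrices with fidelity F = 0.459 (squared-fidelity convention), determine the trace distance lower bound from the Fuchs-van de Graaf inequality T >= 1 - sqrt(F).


Fuchs-van de Graaf (squared-fidelity convention): 1 - sqrt(F) <= T <= sqrt(1 - F).
Lower bound: T >= 1 - sqrt(F)
sqrt(F) = sqrt(0.459) = 0.6775
T >= 1 - 0.6775
T >= 0.3225

0.3225


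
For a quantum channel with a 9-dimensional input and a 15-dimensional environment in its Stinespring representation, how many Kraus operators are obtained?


Tracing out the environment in an orthonormal basis {|i>_E} gives Kraus operators K_i = <i|_E U |0>_E.
Number of Kraus operators = dim(H_env) = d_env
= 15

15


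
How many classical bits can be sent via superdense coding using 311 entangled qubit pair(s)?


Superdense coding allows 2 classical bits per shared entangled pair.
311 pair(s) -> 2 * 311 = 622 classical bits

622


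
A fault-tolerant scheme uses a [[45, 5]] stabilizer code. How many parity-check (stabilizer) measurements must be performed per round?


For an [[n,k]] stabilizer code:
Number of stabilizer generators = n - k
= 45 - 5
= 40

40


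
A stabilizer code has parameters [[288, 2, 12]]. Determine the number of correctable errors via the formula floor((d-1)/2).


Code parameters: [[288, 2, 12]], distance d = 12.
Number of correctable errors = floor((d-1)/2)
= floor((12 - 1)/2)
= floor(11/2)
= 5

5


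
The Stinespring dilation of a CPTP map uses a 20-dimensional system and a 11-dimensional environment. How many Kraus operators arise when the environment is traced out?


Tracing out the environment in an orthonormal basis {|i>_E} gives Kraus operators K_i = <i|_E U |0>_E.
Number of Kraus operators = dim(H_env) = d_env
= 11

11


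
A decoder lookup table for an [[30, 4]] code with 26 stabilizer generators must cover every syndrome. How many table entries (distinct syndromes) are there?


Each stabilizer generator gives a binary (+1 or -1) measurement outcome.
With 26 independent generators:
Total syndromes = 2^26
= 67108864

67108864


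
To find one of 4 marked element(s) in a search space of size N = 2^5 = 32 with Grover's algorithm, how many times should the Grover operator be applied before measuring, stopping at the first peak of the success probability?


After j Grover iterations the success probability is P(j) = sin^2((2j+1)*theta), where sin(theta) = sqrt(k/N).
N = 2^5 = 32, k = 4
sin(theta) = sqrt(k/N) = 0.3535533906
theta = arcsin(sqrt(k/N)) = 0.3613671239 rad
P(j) reaches its first maximum when (2j+1)*theta is as close as possible to pi/2, i.e. j = round(pi/(4*theta) - 1/2).
pi/(4*theta) - 1/2 = 1.6734
(For comparison, the common estimate pi/4 * sqrt(N/k) = 2.2214; the exact maximiser is used here.)
Optimal iterations = 2

2


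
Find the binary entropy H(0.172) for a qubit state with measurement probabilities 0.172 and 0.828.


S = -p*log2(p) - (1-p)*log2(1-p)
p = 0.1720, 1-p = 0.8280
= -0.1720 * log2(0.1720) - 0.8280 * log2(0.8280)
= -(-0.4368) - (-0.2255)
= 0.6623

0.6623


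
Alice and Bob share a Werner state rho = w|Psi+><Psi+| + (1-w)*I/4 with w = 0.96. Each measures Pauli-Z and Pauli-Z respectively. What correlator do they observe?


|Psi+> = (|01> + |10>)/sqrt(2)
For the pure Bell state, <Z_A Z_B> = -1 (Bell-state Pauli correlator).
The maximally-mixed part I/4 has tr(I/4 * P tensor P) = 0 for any traceless Pauli P.
So <Z_A Z_B>_rho = w * (-1) + (1 - w) * 0
= 0.96 * (-1)
= -0.9600

-0.9600


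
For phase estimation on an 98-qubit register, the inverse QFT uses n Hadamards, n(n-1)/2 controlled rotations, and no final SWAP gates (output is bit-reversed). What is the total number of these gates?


Hadamard gates: 98
Controlled rotations: n*(n-1)/2 = 98*97/2 = 4753
SWAP gates: 0 (omitted)
Total = 98 + 4753
= 4851

4851


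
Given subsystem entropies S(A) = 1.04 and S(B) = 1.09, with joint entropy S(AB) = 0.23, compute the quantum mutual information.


I(A:B) = S(A) + S(B) - S(AB)
= 1.04 + 1.09 - 0.23
= 1.9000

1.9000


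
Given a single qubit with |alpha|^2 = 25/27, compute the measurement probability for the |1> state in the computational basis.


|alpha|^2 = 25/27 = 0.9259
|beta|^2 = 1 - 25/27 = 2/27 = 0.0741
P(|1>) = |beta|^2 = 0.0741

0.0741


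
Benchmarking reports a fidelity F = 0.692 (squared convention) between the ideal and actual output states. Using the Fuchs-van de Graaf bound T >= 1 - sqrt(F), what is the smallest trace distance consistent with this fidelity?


Fuchs-van de Graaf (squared-fidelity convention): 1 - sqrt(F) <= T <= sqrt(1 - F).
Lower bound: T >= 1 - sqrt(F)
sqrt(F) = sqrt(0.692) = 0.8319
T >= 1 - 0.8319
T >= 0.1681

0.1681


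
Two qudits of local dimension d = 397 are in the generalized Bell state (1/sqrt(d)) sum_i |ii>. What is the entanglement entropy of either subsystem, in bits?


For a maximally entangled state in d x d:
S = log2(d) = log2(397)
= 8.6330

8.6330


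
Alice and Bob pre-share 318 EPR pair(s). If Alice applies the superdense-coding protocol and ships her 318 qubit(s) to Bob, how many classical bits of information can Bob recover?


Superdense coding allows 2 classical bits per shared entangled pair.
318 pair(s) -> 2 * 318 = 636 classical bits

636


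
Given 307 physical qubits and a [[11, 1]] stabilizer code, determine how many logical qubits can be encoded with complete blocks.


Each code block uses 11 physical qubits for 1 logical qubit(s).
Number of complete blocks = floor(307 / 11) = 27
Logical qubits = 27 * 1
= 27

27


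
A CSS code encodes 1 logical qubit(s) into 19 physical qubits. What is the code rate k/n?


Code rate R = k/n
= 1/19
= 0.0526

0.0526


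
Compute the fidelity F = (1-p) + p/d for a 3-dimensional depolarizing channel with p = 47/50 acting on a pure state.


F = (1-p) + p/d
= (1 - 0.9400) + 0.9400/3
= 0.0600 + 0.3133
= 0.3733

0.3733


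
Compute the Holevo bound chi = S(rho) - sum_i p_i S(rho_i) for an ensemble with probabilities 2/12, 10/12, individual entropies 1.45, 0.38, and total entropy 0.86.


chi = S(rho) - sum_i p_i * S(rho_i)
Weighted entropy = 2/12 * 1.45 + 10/12 * 0.38
= 0.5583
chi = 0.86 - 0.5583
= 0.3017

0.3017


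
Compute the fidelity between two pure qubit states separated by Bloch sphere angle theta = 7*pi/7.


For states separated by angle theta on Bloch sphere:
F = cos^2(theta/2)
theta = 7*pi/7 = 3.1416
theta/2 = 1.5708
cos(theta/2) = 0.0000
F = 0.0000

0.0000


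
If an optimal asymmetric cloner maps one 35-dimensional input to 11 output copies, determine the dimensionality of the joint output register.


Output space = H^(tensor 11) where dim(H) = 35
dim = 35^11
= 1225 (after 2 factors)
= 42875 (after 3 factors)
= 1500625 (after 4 factors)
= 52521875 (after 5 factors)
= 1838265625 (after 6 factors)
= 64339296875 (after 7 factors)
= 2251875390625 (after 8 factors)
= 78815638671875 (after 9 factors)
= 2758547353515625 (after 10 factors)
= 96549157373046875 (after 11 factors)
= 96549157373046875

96549157373046875


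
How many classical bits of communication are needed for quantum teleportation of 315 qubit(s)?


Quantum teleportation requires 2 classical bits per qubit teleported.
315 qubit(s) -> 2 * 315 = 630 classical bits

630


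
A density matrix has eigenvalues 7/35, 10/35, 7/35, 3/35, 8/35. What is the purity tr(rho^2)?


tr(rho^2) = sum of eigenvalues squared
= (7/35)^2 + (10/35)^2 + (7/35)^2 + (3/35)^2 + (8/35)^2
= (49 + 100 + 49 + 9 + 64) / 1225
= 271/1225
= 0.2212

0.2212


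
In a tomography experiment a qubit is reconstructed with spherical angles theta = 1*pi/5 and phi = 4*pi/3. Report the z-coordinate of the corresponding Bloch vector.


theta = 0.6283, phi = 4.1888
r_z = cos(theta) = 0.8090

0.8090


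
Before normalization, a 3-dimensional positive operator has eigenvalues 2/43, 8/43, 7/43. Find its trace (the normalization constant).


tr(M) = sum of eigenvalues
= 2/43 + 8/43 + 7/43
= 17/43
= 0.3953

0.3953


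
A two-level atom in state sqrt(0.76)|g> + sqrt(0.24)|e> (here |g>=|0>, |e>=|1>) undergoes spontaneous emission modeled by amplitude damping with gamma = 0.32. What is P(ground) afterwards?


For amplitude damping with parameter gamma on state sqrt(a)|0> + sqrt(b)|1>:
alpha^2 = 0.76, beta^2 = 0.24
P(|0>) = alpha^2 + gamma * beta^2
= 0.76 + 0.32 * 0.24
= 0.76 + 0.0768
= 0.8368

0.8368


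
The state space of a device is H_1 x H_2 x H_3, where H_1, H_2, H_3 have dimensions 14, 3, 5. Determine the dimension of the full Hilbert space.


dim(H_1 x H_2 x H_3) = 14 * 3 * 5
= 42 * 5
= 210

210


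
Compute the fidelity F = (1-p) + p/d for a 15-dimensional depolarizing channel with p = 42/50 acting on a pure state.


F = (1-p) + p/d
= (1 - 0.8400) + 0.8400/15
= 0.1600 + 0.0560
= 0.2160

0.2160


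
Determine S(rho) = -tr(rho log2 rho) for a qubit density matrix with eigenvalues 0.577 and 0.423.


S = -p*log2(p) - (1-p)*log2(1-p)
p = 0.5770, 1-p = 0.4230
= -0.5770 * log2(0.5770) - 0.4230 * log2(0.4230)
= -(-0.4578) - (-0.5251)
= 0.9828

0.9828


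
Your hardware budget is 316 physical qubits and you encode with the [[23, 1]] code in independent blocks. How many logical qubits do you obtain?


Each code block uses 23 physical qubits for 1 logical qubit(s).
Number of complete blocks = floor(316 / 23) = 13
Logical qubits = 13 * 1
= 13

13


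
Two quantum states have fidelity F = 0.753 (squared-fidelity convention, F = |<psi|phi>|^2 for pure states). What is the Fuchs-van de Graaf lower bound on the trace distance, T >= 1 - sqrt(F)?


Fuchs-van de Graaf (squared-fidelity convention): 1 - sqrt(F) <= T <= sqrt(1 - F).
Lower bound: T >= 1 - sqrt(F)
sqrt(F) = sqrt(0.753) = 0.8678
T >= 1 - 0.8678
T >= 0.1322

0.1322


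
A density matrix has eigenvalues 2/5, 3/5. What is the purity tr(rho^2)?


tr(rho^2) = sum of eigenvalues squared
= (2/5)^2 + (3/5)^2
= (4 + 9) / 25
= 13/25
= 0.5200

0.5200


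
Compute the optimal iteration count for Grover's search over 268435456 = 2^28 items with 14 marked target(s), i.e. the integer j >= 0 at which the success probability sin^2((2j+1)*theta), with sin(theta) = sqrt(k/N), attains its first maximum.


After j Grover iterations the success probability is P(j) = sin^2((2j+1)*theta), where sin(theta) = sqrt(k/N).
N = 2^28 = 268435456, k = 14
sin(theta) = sqrt(k/N) = 0.0002283726432
theta = arcsin(sqrt(k/N)) = 0.0002283726452 rad
P(j) reaches its first maximum when (2j+1)*theta is as close as possible to pi/2, i.e. j = round(pi/(4*theta) - 1/2).
pi/(4*theta) - 1/2 = 3438.6079
(For comparison, the common estimate pi/4 * sqrt(N/k) = 3439.1079; the exact maximiser is used here.)
Optimal iterations = 3439

3439


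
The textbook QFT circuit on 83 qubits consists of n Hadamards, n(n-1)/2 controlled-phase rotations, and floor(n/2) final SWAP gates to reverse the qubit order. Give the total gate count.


Hadamard gates: 83
Controlled rotations: n*(n-1)/2 = 83*82/2 = 3403
SWAP gates: floor(n/2) = floor(83/2) = 41
Total = 83 + 3403 + 41
= 3527

3527


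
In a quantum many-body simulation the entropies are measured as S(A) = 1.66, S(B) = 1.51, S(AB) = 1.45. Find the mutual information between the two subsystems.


I(A:B) = S(A) + S(B) - S(AB)
= 1.66 + 1.51 - 1.45
= 1.7200

1.7200


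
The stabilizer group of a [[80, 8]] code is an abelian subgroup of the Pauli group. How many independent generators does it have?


For an [[n,k]] stabilizer code:
Number of stabilizer generators = n - k
= 80 - 8
= 72

72


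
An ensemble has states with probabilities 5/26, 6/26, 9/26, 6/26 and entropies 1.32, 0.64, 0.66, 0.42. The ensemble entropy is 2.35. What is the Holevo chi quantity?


chi = S(rho) - sum_i p_i * S(rho_i)
Weighted entropy = 5/26 * 1.32 + 6/26 * 0.64 + 9/26 * 0.66 + 6/26 * 0.42
= 0.7269
chi = 2.35 - 0.7269
= 1.6231

1.6231


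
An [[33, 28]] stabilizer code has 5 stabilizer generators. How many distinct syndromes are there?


Each stabilizer generator gives a binary (+1 or -1) measurement outcome.
With 5 independent generators:
Total syndromes = 2^5
= 32

32


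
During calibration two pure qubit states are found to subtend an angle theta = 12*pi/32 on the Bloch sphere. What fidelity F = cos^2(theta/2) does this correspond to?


For states separated by angle theta on Bloch sphere:
F = cos^2(theta/2)
theta = 12*pi/32 = 1.1781
theta/2 = 0.5890
cos(theta/2) = 0.8315
F = 0.6913

0.6913


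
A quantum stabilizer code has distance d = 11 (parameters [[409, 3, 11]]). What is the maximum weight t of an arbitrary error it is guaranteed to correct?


Code parameters: [[409, 3, 11]], distance d = 11.
Number of correctable errors = floor((d-1)/2)
= floor((11 - 1)/2)
= floor(10/2)
= 5

5


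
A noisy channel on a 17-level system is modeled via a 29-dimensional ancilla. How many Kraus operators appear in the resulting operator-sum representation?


Tracing out the environment in an orthonormal basis {|i>_E} gives Kraus operators K_i = <i|_E U |0>_E.
Number of Kraus operators = dim(H_env) = d_env
= 29

29


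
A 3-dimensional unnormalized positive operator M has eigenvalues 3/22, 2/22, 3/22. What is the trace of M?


tr(M) = sum of eigenvalues
= 3/22 + 2/22 + 3/22
= 8/22
= 0.3636

0.3636


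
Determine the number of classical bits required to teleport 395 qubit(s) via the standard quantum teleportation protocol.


Quantum teleportation requires 2 classical bits per qubit teleported.
395 qubit(s) -> 2 * 395 = 790 classical bits

790


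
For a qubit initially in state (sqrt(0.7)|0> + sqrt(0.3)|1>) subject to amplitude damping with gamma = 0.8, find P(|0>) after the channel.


For amplitude damping with parameter gamma on state sqrt(a)|0> + sqrt(b)|1>:
alpha^2 = 0.7, beta^2 = 0.3
P(|0>) = alpha^2 + gamma * beta^2
= 0.7 + 0.8 * 0.3
= 0.7 + 0.2400
= 0.9400

0.9400


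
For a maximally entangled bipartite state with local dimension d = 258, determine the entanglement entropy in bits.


For a maximally entangled state in d x d:
S = log2(d) = log2(258)
= 8.0112

8.0112


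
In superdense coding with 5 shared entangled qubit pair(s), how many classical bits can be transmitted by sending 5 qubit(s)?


Superdense coding allows 2 classical bits per shared entangled pair.
5 pair(s) -> 2 * 5 = 10 classical bits

10


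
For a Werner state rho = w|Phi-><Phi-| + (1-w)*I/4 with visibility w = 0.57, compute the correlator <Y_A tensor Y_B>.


|Phi-> = (|00> - |11>)/sqrt(2)
For the pure Bell state, <Y_A Y_B> = +1 (Bell-state Pauli correlator).
The maximally-mixed part I/4 has tr(I/4 * P tensor P) = 0 for any traceless Pauli P.
So <Y_A Y_B>_rho = w * (+1) + (1 - w) * 0
= 0.57 * (+1)
= 0.5700

0.5700


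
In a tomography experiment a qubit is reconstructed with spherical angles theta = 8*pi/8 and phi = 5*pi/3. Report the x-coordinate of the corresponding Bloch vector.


theta = 3.1416, phi = 5.2360
r_x = sin(theta)*cos(phi) = 0.0000 * 0.5000
r_x = 0.0000

0.0000


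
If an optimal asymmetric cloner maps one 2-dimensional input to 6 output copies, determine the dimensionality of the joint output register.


Output space = H^(tensor 6) where dim(H) = 2
dim = 2^6
= 4 (after 2 factors)
= 8 (after 3 factors)
= 16 (after 4 factors)
= 32 (after 5 factors)
= 64 (after 6 factors)
= 64

64


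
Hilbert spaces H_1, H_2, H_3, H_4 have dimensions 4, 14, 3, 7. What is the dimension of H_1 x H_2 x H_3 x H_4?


dim(H_1 x H_2 x H_3 x H_4) = 4 * 14 * 3 * 7
= 56 * 3 * 7
= 168 * 7
= 1176

1176


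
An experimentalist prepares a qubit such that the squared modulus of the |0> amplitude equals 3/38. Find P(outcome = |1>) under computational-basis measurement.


|alpha|^2 = 3/38 = 0.0789
|beta|^2 = 1 - 3/38 = 35/38 = 0.9211
P(|1>) = |beta|^2 = 0.9211

0.9211


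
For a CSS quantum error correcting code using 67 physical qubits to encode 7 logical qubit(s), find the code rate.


Code rate R = k/n
= 7/67
= 0.1045

0.1045


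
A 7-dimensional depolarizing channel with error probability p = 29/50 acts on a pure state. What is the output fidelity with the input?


F = (1-p) + p/d
= (1 - 0.5800) + 0.5800/7
= 0.4200 + 0.0829
= 0.5029

0.5029


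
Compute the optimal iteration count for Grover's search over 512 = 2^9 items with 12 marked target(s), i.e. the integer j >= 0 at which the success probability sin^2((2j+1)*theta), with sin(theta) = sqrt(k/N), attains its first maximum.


After j Grover iterations the success probability is P(j) = sin^2((2j+1)*theta), where sin(theta) = sqrt(k/N).
N = 2^9 = 512, k = 12
sin(theta) = sqrt(k/N) = 0.1530931089
theta = arcsin(sqrt(k/N)) = 0.1536975255 rad
P(j) reaches its first maximum when (2j+1)*theta is as close as possible to pi/2, i.e. j = round(pi/(4*theta) - 1/2).
pi/(4*theta) - 1/2 = 4.6100
(For comparison, the common estimate pi/4 * sqrt(N/k) = 5.1302; the exact maximiser is used here.)
Optimal iterations = 5

5


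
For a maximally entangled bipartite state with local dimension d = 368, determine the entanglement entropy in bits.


For a maximally entangled state in d x d:
S = log2(d) = log2(368)
= 8.5236

8.5236


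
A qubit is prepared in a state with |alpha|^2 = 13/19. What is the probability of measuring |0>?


|alpha|^2 = 13/19 = 0.6842
|beta|^2 = 1 - 13/19 = 6/19 = 0.3158
P(|0>) = |alpha|^2 = 0.6842

0.6842


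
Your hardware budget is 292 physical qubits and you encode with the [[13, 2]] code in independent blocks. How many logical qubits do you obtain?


Each code block uses 13 physical qubits for 2 logical qubit(s).
Number of complete blocks = floor(292 / 13) = 22
Logical qubits = 22 * 2
= 44

44


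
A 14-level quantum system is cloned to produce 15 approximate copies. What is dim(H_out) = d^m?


Output space = H^(tensor 15) where dim(H) = 14
dim = 14^15
= 196 (after 2 factors)
= 2744 (after 3 factors)
= 38416 (after 4 factors)
= 537824 (after 5 factors)
= 7529536 (after 6 factors)
= 105413504 (after 7 factors)
= 1475789056 (after 8 factors)
= 20661046784 (after 9 factors)
= 289254654976 (after 10 factors)
= 4049565169664 (after 11 factors)
= 56693912375296 (after 12 factors)
= 793714773254144 (after 13 factors)
= 11112006825558016 (after 14 factors)
= 155568095557812224 (after 15 factors)
= 155568095557812224

155568095557812224


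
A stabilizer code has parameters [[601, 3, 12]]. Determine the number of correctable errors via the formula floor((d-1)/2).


Code parameters: [[601, 3, 12]], distance d = 12.
Number of correctable errors = floor((d-1)/2)
= floor((12 - 1)/2)
= floor(11/2)
= 5

5


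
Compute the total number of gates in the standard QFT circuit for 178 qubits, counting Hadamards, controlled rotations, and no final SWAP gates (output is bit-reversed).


Hadamard gates: 178
Controlled rotations: n*(n-1)/2 = 178*177/2 = 15753
SWAP gates: 0 (omitted)
Total = 178 + 15753
= 15931

15931


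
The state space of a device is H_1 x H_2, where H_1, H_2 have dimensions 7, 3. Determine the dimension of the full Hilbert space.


dim(H_1 x H_2) = 7 * 3
= 21

21


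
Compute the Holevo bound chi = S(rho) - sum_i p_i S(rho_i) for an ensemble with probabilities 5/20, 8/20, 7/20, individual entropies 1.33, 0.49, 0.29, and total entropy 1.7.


chi = S(rho) - sum_i p_i * S(rho_i)
Weighted entropy = 5/20 * 1.33 + 8/20 * 0.49 + 7/20 * 0.29
= 0.6300
chi = 1.7 - 0.6300
= 1.0700

1.0700


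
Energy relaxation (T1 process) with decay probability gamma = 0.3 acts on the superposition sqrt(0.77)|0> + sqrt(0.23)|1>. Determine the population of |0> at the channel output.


For amplitude damping with parameter gamma on state sqrt(a)|0> + sqrt(b)|1>:
alpha^2 = 0.77, beta^2 = 0.23
P(|0>) = alpha^2 + gamma * beta^2
= 0.77 + 0.3 * 0.23
= 0.77 + 0.0690
= 0.8390

0.8390


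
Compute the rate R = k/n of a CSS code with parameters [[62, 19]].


Code rate R = k/n
= 19/62
= 0.3065

0.3065


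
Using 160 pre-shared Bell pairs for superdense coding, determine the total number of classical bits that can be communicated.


Superdense coding allows 2 classical bits per shared entangled pair.
160 pair(s) -> 2 * 160 = 320 classical bits

320


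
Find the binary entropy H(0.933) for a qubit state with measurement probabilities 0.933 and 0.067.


S = -p*log2(p) - (1-p)*log2(1-p)
p = 0.9330, 1-p = 0.0670
= -0.9330 * log2(0.9330) - 0.0670 * log2(0.0670)
= -(-0.0933) - (-0.2613)
= 0.3546

0.3546


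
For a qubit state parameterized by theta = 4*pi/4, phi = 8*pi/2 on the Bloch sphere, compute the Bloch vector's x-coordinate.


theta = 3.1416, phi = 12.5664
r_x = sin(theta)*cos(phi) = 0.0000 * 1.0000
r_x = 0.0000

0.0000


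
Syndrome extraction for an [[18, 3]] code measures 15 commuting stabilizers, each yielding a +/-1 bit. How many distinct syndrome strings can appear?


Each stabilizer generator gives a binary (+1 or -1) measurement outcome.
With 15 independent generators:
Total syndromes = 2^15
= 32768

32768


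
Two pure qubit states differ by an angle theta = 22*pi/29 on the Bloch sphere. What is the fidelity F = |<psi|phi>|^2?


For states separated by angle theta on Bloch sphere:
F = cos^2(theta/2)
theta = 22*pi/29 = 2.3833
theta/2 = 1.1916
cos(theta/2) = 0.3701
F = 0.1370

0.1370


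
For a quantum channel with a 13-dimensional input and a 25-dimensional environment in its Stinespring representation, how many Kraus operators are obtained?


Tracing out the environment in an orthonormal basis {|i>_E} gives Kraus operators K_i = <i|_E U |0>_E.
Number of Kraus operators = dim(H_env) = d_env
= 25

25


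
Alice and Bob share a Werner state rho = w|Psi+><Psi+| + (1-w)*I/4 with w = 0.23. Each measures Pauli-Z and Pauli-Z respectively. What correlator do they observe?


|Psi+> = (|01> + |10>)/sqrt(2)
For the pure Bell state, <Z_A Z_B> = -1 (Bell-state Pauli correlator).
The maximally-mixed part I/4 has tr(I/4 * P tensor P) = 0 for any traceless Pauli P.
So <Z_A Z_B>_rho = w * (-1) + (1 - w) * 0
= 0.23 * (-1)
= -0.2300

-0.2300


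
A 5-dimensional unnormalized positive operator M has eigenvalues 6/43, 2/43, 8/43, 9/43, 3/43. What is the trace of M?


tr(M) = sum of eigenvalues
= 6/43 + 2/43 + 8/43 + 9/43 + 3/43
= 28/43
= 0.6512

0.6512


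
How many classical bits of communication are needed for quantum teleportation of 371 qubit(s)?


Quantum teleportation requires 2 classical bits per qubit teleported.
371 qubit(s) -> 2 * 371 = 742 classical bits

742


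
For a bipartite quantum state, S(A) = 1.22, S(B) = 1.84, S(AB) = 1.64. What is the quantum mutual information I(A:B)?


I(A:B) = S(A) + S(B) - S(AB)
= 1.22 + 1.84 - 1.64
= 1.4200

1.4200


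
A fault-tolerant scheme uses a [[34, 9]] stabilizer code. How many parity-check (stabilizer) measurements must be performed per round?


For an [[n,k]] stabilizer code:
Number of stabilizer generators = n - k
= 34 - 9
= 25

25


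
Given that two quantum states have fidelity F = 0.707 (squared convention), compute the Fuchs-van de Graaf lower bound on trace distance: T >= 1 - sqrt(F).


Fuchs-van de Graaf (squared-fidelity convention): 1 - sqrt(F) <= T <= sqrt(1 - F).
Lower bound: T >= 1 - sqrt(F)
sqrt(F) = sqrt(0.707) = 0.8408
T >= 1 - 0.8408
T >= 0.1592

0.1592


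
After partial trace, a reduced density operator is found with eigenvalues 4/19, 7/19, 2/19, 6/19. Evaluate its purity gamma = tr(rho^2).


tr(rho^2) = sum of eigenvalues squared
= (4/19)^2 + (7/19)^2 + (2/19)^2 + (6/19)^2
= (16 + 49 + 4 + 36) / 361
= 105/361
= 0.2909

0.2909


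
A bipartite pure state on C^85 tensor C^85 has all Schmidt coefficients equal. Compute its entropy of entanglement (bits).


For a maximally entangled state in d x d:
S = log2(d) = log2(85)
= 6.4094

6.4094


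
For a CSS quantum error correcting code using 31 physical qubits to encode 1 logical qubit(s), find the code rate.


Code rate R = k/n
= 1/31
= 0.0323

0.0323


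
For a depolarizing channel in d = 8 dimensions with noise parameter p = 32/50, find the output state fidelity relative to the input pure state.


F = (1-p) + p/d
= (1 - 0.6400) + 0.6400/8
= 0.3600 + 0.0800
= 0.4400

0.4400


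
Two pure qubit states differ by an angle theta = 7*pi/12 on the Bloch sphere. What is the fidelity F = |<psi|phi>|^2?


For states separated by angle theta on Bloch sphere:
F = cos^2(theta/2)
theta = 7*pi/12 = 1.8326
theta/2 = 0.9163
cos(theta/2) = 0.6088
F = 0.3706

0.3706


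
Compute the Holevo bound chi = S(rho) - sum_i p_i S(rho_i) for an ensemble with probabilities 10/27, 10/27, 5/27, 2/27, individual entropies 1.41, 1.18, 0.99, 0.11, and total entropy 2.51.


chi = S(rho) - sum_i p_i * S(rho_i)
Weighted entropy = 10/27 * 1.41 + 10/27 * 1.18 + 5/27 * 0.99 + 2/27 * 0.11
= 1.1507
chi = 2.51 - 1.1507
= 1.3593

1.3593


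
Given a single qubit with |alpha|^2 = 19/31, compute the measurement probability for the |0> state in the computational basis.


|alpha|^2 = 19/31 = 0.6129
|beta|^2 = 1 - 19/31 = 12/31 = 0.3871
P(|0>) = |alpha|^2 = 0.6129

0.6129


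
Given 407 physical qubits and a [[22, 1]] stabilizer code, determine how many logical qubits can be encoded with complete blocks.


Each code block uses 22 physical qubits for 1 logical qubit(s).
Number of complete blocks = floor(407 / 22) = 18
Logical qubits = 18 * 1
= 18

18


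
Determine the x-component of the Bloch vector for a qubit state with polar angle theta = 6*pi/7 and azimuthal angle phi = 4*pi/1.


theta = 2.6928, phi = 12.5664
r_x = sin(theta)*cos(phi) = 0.4339 * 1.0000
r_x = 0.4339

0.4339


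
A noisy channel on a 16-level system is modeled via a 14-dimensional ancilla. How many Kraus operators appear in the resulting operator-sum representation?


Tracing out the environment in an orthonormal basis {|i>_E} gives Kraus operators K_i = <i|_E U |0>_E.
Number of Kraus operators = dim(H_env) = d_env
= 14

14


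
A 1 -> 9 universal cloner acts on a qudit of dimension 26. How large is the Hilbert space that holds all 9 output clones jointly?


Output space = H^(tensor 9) where dim(H) = 26
dim = 26^9
= 676 (after 2 factors)
= 17576 (after 3 factors)
= 456976 (after 4 factors)
= 11881376 (after 5 factors)
= 308915776 (after 6 factors)
= 8031810176 (after 7 factors)
= 208827064576 (after 8 factors)
= 5429503678976 (after 9 factors)
= 5429503678976

5429503678976


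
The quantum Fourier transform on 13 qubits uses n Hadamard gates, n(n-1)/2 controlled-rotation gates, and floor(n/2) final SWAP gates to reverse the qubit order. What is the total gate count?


Hadamard gates: 13
Controlled rotations: n*(n-1)/2 = 13*12/2 = 78
SWAP gates: floor(n/2) = floor(13/2) = 6
Total = 13 + 78 + 6
= 97

97


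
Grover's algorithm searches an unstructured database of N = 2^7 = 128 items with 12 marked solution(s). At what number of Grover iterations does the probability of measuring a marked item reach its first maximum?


After j Grover iterations the success probability is P(j) = sin^2((2j+1)*theta), where sin(theta) = sqrt(k/N).
N = 2^7 = 128, k = 12
sin(theta) = sqrt(k/N) = 0.3061862178
theta = arcsin(sqrt(k/N)) = 0.3111842443 rad
P(j) reaches its first maximum when (2j+1)*theta is as close as possible to pi/2, i.e. j = round(pi/(4*theta) - 1/2).
pi/(4*theta) - 1/2 = 2.0239
(For comparison, the common estimate pi/4 * sqrt(N/k) = 2.5651; the exact maximiser is used here.)
Optimal iterations = 2

2


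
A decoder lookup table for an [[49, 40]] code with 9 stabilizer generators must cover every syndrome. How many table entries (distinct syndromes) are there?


Each stabilizer generator gives a binary (+1 or -1) measurement outcome.
With 9 independent generators:
Total syndromes = 2^9
= 512

512


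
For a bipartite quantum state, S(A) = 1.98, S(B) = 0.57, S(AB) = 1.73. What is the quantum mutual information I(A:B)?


I(A:B) = S(A) + S(B) - S(AB)
= 1.98 + 0.57 - 1.73
= 0.8200

0.8200


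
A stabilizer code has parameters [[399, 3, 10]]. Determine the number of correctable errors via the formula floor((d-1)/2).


Code parameters: [[399, 3, 10]], distance d = 10.
Number of correctable errors = floor((d-1)/2)
= floor((10 - 1)/2)
= floor(9/2)
= 4

4


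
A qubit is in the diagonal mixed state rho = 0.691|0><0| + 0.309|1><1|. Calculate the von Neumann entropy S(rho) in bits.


S = -p*log2(p) - (1-p)*log2(1-p)
p = 0.6910, 1-p = 0.3090
= -0.6910 * log2(0.6910) - 0.3090 * log2(0.3090)
= -(-0.3685) - (-0.5235)
= 0.8920

0.8920


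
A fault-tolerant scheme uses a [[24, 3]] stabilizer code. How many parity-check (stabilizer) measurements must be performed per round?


For an [[n,k]] stabilizer code:
Number of stabilizer generators = n - k
= 24 - 3
= 21

21


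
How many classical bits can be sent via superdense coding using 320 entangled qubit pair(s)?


Superdense coding allows 2 classical bits per shared entangled pair.
320 pair(s) -> 2 * 320 = 640 classical bits

640


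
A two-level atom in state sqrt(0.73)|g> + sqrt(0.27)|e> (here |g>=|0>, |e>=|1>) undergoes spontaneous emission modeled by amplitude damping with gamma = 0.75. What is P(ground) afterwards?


For amplitude damping with parameter gamma on state sqrt(a)|0> + sqrt(b)|1>:
alpha^2 = 0.73, beta^2 = 0.27
P(|0>) = alpha^2 + gamma * beta^2
= 0.73 + 0.75 * 0.27
= 0.73 + 0.2025
= 0.9325

0.9325


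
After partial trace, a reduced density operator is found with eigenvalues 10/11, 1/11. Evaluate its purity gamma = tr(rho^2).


tr(rho^2) = sum of eigenvalues squared
= (10/11)^2 + (1/11)^2
= (100 + 1) / 121
= 101/121
= 0.8347

0.8347


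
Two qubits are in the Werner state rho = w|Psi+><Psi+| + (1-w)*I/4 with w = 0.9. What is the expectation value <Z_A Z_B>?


|Psi+> = (|01> + |10>)/sqrt(2)
For the pure Bell state, <Z_A Z_B> = -1 (Bell-state Pauli correlator).
The maximally-mixed part I/4 has tr(I/4 * P tensor P) = 0 for any traceless Pauli P.
So <Z_A Z_B>_rho = w * (-1) + (1 - w) * 0
= 0.9 * (-1)
= -0.9000

-0.9000


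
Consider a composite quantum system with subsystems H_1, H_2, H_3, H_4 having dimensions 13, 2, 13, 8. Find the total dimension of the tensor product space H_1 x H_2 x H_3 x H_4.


dim(H_1 x H_2 x H_3 x H_4) = 13 * 2 * 13 * 8
= 26 * 13 * 8
= 338 * 8
= 2704

2704


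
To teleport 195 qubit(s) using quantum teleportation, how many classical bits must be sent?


Quantum teleportation requires 2 classical bits per qubit teleported.
195 qubit(s) -> 2 * 195 = 390 classical bits

390


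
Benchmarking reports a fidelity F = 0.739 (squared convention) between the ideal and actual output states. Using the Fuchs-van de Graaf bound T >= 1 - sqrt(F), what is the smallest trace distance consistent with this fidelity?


Fuchs-van de Graaf (squared-fidelity convention): 1 - sqrt(F) <= T <= sqrt(1 - F).
Lower bound: T >= 1 - sqrt(F)
sqrt(F) = sqrt(0.739) = 0.8597
T >= 1 - 0.8597
T >= 0.1403

0.1403


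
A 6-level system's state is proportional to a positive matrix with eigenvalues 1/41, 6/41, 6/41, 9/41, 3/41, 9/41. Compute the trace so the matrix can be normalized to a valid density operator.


tr(M) = sum of eigenvalues
= 1/41 + 6/41 + 6/41 + 9/41 + 3/41 + 9/41
= 34/41
= 0.8293

0.8293


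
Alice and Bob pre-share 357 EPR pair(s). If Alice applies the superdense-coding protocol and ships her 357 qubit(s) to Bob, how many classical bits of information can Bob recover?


Superdense coding allows 2 classical bits per shared entangled pair.
357 pair(s) -> 2 * 357 = 714 classical bits

714


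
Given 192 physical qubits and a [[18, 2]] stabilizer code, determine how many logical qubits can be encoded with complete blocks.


Each code block uses 18 physical qubits for 2 logical qubit(s).
Number of complete blocks = floor(192 / 18) = 10
Logical qubits = 10 * 2
= 20

20


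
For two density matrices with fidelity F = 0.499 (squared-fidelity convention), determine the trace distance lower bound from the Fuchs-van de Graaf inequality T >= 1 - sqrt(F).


Fuchs-van de Graaf (squared-fidelity convention): 1 - sqrt(F) <= T <= sqrt(1 - F).
Lower bound: T >= 1 - sqrt(F)
sqrt(F) = sqrt(0.499) = 0.7064
T >= 1 - 0.7064
T >= 0.2936

0.2936


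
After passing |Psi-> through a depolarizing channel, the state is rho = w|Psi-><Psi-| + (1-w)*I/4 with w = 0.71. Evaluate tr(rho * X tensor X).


|Psi-> = (|01> - |10>)/sqrt(2)
For the pure Bell state, <X_A X_B> = -1 (Bell-state Pauli correlator).
The maximally-mixed part I/4 has tr(I/4 * P tensor P) = 0 for any traceless Pauli P.
So <X_A X_B>_rho = w * (-1) + (1 - w) * 0
= 0.71 * (-1)
= -0.7100

-0.7100


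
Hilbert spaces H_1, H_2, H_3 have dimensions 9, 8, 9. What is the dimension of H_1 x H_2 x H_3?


dim(H_1 x H_2 x H_3) = 9 * 8 * 9
= 72 * 9
= 648

648


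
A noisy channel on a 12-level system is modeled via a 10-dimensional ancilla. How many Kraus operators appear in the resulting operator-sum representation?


Tracing out the environment in an orthonormal basis {|i>_E} gives Kraus operators K_i = <i|_E U |0>_E.
Number of Kraus operators = dim(H_env) = d_env
= 10

10


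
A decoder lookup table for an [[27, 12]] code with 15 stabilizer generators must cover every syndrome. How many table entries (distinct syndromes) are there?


Each stabilizer generator gives a binary (+1 or -1) measurement outcome.
With 15 independent generators:
Total syndromes = 2^15
= 32768

32768


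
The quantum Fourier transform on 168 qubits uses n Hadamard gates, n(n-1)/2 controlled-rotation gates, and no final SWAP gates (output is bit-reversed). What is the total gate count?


Hadamard gates: 168
Controlled rotations: n*(n-1)/2 = 168*167/2 = 14028
SWAP gates: 0 (omitted)
Total = 168 + 14028
= 14196

14196


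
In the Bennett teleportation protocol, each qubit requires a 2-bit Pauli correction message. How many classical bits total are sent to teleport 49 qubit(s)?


Quantum teleportation requires 2 classical bits per qubit teleported.
49 qubit(s) -> 2 * 49 = 98 classical bits

98
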